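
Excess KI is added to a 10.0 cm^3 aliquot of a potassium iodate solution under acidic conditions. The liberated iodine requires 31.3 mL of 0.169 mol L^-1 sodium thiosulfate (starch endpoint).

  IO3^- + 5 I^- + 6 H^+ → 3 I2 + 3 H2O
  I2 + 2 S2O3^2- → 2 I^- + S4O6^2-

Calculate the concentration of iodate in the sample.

n(S2O3^2-) = 0.0313 × 0.169 = 5.29 × 10^-3 mol
n(I2) = n(S2O3^2-)/2 = 2.64 × 10^-3 mol
From the 1:3 ratio, n(IO3^-) in the aliquot = 1/3 × 2.64 × 10^-3 = 8.82 × 10^-4 mol
[IO3^-] = 8.82 × 10^-4 / 0.0100 = 0.0882 mol/L

0.0882 mol/L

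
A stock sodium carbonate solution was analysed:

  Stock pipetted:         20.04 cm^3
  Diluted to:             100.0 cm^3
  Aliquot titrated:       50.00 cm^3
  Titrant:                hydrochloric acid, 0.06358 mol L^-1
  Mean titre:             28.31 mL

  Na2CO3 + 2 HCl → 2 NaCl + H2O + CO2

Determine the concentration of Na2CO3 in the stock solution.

0.08982 mol/L

n(HCl) = 0.02831 × 0.06358 = 1.800 × 10^-3 mol
From the 1:2 ratio, n(Na2CO3) in the aliquot = 1/2 × 1.800 × 10^-3 = 9.000 × 10^-4 mol
[Na2CO3]_dilute = 9.000 × 10^-4 / 0.05000 = 0.01800 mol/L
Dilution factor = 100.0 / 20.04 = 4.990
[Na2CO3]_stock = 0.01800 × 4.990 = 0.08982 mol/L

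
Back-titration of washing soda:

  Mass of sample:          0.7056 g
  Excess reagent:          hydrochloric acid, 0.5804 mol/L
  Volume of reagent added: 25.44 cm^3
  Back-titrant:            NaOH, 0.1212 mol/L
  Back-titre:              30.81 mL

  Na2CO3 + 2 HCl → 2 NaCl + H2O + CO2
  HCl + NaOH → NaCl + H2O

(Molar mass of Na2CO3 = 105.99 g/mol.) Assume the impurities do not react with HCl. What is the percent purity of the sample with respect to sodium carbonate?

n(HCl) added = 0.02544 × 0.5804 = 0.01477 mol
n(NaOH) used in back-titration = 0.03081 × 0.1212 = 3.734 × 10^-3 mol
n(HCl) left over = 3.734 × 10^-3 mol (1:1 ratio)
n(HCl) consumed by analyte = 0.01477 − 3.734 × 10^-3 = 0.01103 mol
From the 1:2 ratio, n(Na2CO3) = 1/2 × 0.01103 = 5.516 × 10^-3 mol
mass of Na2CO3 = 5.516 × 10^-3 × 105.99 = 0.5846 g
% Na2CO3 = 0.5846 / 0.7056 × 100 = 82.85 %

82.85 %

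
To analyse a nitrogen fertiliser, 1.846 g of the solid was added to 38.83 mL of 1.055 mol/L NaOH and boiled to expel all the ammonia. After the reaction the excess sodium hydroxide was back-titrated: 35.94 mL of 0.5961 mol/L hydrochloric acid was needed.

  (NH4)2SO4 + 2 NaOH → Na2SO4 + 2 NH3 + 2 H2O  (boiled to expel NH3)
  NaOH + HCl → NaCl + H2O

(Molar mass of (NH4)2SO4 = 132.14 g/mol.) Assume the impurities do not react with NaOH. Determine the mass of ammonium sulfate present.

n(NaOH) added = 0.03883 × 1.055 = 0.04097 mol
n(HCl) used in back-titration = 0.03594 × 0.5961 = 0.02142 mol
n(NaOH) left over = 0.02142 mol (1:1 ratio)
n(NaOH) consumed by analyte = 0.04097 − 0.02142 = 0.01954 mol
From the 1:2 ratio, n((NH4)2SO4) = 1/2 × 0.01954 = 9.771 × 10^-3 mol
mass of (NH4)2SO4 = 9.771 × 10^-3 × 132.14 = 1.291 g

1.291 g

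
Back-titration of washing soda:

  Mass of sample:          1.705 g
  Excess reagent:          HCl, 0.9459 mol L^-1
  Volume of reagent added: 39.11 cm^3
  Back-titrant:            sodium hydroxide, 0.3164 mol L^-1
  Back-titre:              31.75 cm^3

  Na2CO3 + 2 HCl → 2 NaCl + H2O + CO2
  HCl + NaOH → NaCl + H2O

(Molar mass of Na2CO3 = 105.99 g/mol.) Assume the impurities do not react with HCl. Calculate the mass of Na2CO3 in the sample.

n(HCl) added = 0.03911 × 0.9459 = 0.03699 mol
n(NaOH) used in back-titration = 0.03175 × 0.3164 = 0.01005 mol
n(HCl) left over = 0.01005 mol (1:1 ratio)
n(HCl) consumed by analyte = 0.03699 − 0.01005 = 0.02695 mol
From the 1:2 ratio, n(Na2CO3) = 1/2 × 0.02695 = 0.01347 mol
mass of Na2CO3 = 0.01347 × 105.99 = 1.428 g

1.428 g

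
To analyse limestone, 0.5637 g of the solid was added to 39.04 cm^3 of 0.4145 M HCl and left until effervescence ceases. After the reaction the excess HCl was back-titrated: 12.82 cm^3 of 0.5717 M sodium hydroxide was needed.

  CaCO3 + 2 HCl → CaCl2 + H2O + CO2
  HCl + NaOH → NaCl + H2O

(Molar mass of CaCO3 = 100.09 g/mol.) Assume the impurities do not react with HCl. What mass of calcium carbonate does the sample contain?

0.4430 g

n(HCl) added = 0.03904 × 0.4145 = 0.01618 mol
n(NaOH) used in back-titration = 0.01282 × 0.5717 = 7.329 × 10^-3 mol
n(HCl) left over = 7.329 × 10^-3 mol (1:1 ratio)
n(HCl) consumed by analyte = 0.01618 − 7.329 × 10^-3 = 8.853 × 10^-3 mol
From the 1:2 ratio, n(CaCO3) = 1/2 × 8.853 × 10^-3 = 4.426 × 10^-3 mol
mass of CaCO3 = 4.426 × 10^-3 × 100.09 = 0.4430 g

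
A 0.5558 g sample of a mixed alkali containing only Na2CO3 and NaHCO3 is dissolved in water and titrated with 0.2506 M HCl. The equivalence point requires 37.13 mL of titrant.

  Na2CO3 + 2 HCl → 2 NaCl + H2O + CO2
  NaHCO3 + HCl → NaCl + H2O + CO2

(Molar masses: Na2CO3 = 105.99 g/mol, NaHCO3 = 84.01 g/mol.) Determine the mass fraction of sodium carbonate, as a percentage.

69.45 %

n(HCl) = 0.03713 × 0.2506 = 9.305 × 10^-3 mol
Let x = n(Na2CO3), y = n(NaHCO3).
Titrant: 2x + 1y = 9.305 × 10^-3;  mass: 105.99x + 84.01y = 0.5558
Solving, x = 3.642 × 10^-3 mol, y = 2.021 × 10^-3 mol
mass of Na2CO3 = 3.642 × 10^-3 × 105.99 = 0.3860 g
% Na2CO3 = 0.3860 / 0.5558 × 100 = 69.45 %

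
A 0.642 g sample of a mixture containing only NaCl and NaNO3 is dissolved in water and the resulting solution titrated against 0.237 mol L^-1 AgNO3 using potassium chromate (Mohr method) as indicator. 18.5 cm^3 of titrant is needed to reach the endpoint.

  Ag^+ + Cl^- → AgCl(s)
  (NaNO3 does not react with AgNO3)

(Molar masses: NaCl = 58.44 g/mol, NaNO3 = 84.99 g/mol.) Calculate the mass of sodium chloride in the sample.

0.256 g

n(AgNO3) = 0.0185 × 0.237 = 4.38 × 10^-3 mol
Let x = n(NaCl), y = n(NaNO3).
Titrant: 1x = 4.38 × 10^-3;  mass: 58.44x + 84.99y = 0.642
Solving, x = 4.38 × 10^-3 mol, y = 4.54 × 10^-3 mol
mass of NaCl = 4.38 × 10^-3 × 58.44 = 0.256 g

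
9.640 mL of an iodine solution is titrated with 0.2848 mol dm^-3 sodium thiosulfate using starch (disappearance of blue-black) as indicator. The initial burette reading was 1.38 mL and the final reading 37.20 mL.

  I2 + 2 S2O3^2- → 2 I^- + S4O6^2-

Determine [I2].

0.5291 mol/L

n(Na2S2O3) = 0.03582 L × 0.2848 mol/L = 0.01020 mol
From the 1:2 mole ratio, n(I2) = 1/2 × 0.01020 = 5.101 × 10^-3 mol
[I2] = 5.101 × 10^-3 mol / 0.009640 L = 0.5291 mol/L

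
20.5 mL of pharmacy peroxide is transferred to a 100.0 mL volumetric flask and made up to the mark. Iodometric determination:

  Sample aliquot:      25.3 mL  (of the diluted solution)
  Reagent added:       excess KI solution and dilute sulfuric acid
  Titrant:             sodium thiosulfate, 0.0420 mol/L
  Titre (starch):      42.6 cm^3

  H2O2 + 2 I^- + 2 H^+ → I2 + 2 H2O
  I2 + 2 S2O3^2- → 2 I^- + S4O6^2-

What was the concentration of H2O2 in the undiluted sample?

0.172 mol/L

n(S2O3^2-) = 0.0426 × 0.0420 = 1.79 × 10^-3 mol
n(I2) = n(S2O3^2-)/2 = 8.95 × 10^-4 mol
n(H2O2) in the aliquot = 8.95 × 10^-4 mol (1:1 ratio)
[H2O2]_dilute = 8.95 × 10^-4 / 0.0253 = 0.0354 mol/L
[H2O2]_original = 0.0354 × 100.0/20.5 = 0.172 mol/L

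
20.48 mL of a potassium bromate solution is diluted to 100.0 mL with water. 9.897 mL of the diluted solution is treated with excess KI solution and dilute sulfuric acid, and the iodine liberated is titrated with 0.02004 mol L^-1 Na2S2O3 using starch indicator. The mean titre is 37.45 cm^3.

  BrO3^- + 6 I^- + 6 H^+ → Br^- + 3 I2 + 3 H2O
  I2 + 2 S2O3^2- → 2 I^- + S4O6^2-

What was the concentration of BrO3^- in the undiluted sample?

0.06171 mol/L

n(S2O3^2-) = 0.03745 × 0.02004 = 7.505 × 10^-4 mol
n(I2) = n(S2O3^2-)/2 = 3.752 × 10^-4 mol
From the 1:3 ratio, n(BrO3^-) in the aliquot = 1/3 × 3.752 × 10^-4 = 1.251 × 10^-4 mol
[BrO3^-]_dilute = 1.251 × 10^-4 / 0.009897 = 0.01264 mol/L
[BrO3^-]_original = 0.01264 × 100.0/20.48 = 0.06171 mol/L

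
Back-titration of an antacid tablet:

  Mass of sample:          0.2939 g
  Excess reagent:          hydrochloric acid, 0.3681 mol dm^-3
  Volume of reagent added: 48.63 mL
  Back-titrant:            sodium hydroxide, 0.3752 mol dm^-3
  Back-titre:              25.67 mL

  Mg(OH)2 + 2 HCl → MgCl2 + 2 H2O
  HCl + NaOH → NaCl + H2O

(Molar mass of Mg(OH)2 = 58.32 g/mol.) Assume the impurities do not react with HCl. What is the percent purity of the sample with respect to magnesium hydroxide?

82.05 %

n(HCl) added = 0.04863 × 0.3681 = 0.01790 mol
n(NaOH) used in back-titration = 0.02567 × 0.3752 = 9.631 × 10^-3 mol
n(HCl) left over = 9.631 × 10^-3 mol (1:1 ratio)
n(HCl) consumed by analyte = 0.01790 − 9.631 × 10^-3 = 8.269 × 10^-3 mol
From the 1:2 ratio, n(Mg(OH)2) = 1/2 × 8.269 × 10^-3 = 4.135 × 10^-3 mol
mass of Mg(OH)2 = 4.135 × 10^-3 × 58.32 = 0.2411 g
% Mg(OH)2 = 0.2411 / 0.2939 × 100 = 82.05 %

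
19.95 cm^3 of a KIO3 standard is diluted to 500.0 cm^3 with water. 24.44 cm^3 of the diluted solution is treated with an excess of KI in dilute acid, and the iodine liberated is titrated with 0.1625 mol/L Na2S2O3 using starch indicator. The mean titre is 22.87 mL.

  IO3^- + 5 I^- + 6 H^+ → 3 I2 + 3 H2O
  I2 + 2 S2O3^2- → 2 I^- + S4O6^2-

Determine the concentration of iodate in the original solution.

n(S2O3^2-) = 0.02287 × 0.1625 = 3.716 × 10^-3 mol
n(I2) = n(S2O3^2-)/2 = 1.858 × 10^-3 mol
From the 1:3 ratio, n(IO3^-) in the aliquot = 1/3 × 1.858 × 10^-3 = 6.194 × 10^-4 mol
[IO3^-]_dilute = 6.194 × 10^-4 / 0.02444 = 0.02534 mol/L
[IO3^-]_original = 0.02534 × 500.0/19.95 = 0.6352 mol/L

0.6352 mol/L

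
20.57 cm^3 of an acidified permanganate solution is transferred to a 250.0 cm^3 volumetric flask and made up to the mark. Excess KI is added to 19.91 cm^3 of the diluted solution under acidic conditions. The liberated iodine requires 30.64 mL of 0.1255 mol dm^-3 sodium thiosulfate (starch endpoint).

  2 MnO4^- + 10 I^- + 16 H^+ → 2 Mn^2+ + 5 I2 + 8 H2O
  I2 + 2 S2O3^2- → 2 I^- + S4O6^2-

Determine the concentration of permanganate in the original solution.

n(S2O3^2-) = 0.03064 × 0.1255 = 3.845 × 10^-3 mol
n(I2) = n(S2O3^2-)/2 = 1.923 × 10^-3 mol
From the 2:5 ratio, n(MnO4^-) in the aliquot = 2/5 × 1.923 × 10^-3 = 7.691 × 10^-4 mol
[MnO4^-]_dilute = 7.691 × 10^-4 / 0.01991 = 0.03863 mol/L
[MnO4^-]_original = 0.03863 × 250.0/20.57 = 0.4695 mol/L

0.4695 mol/L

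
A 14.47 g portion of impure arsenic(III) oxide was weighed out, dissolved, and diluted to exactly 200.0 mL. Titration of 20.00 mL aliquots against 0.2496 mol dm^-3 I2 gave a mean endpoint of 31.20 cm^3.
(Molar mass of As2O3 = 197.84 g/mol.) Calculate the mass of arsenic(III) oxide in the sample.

As2O3 + 2 I2 + 2 H2O → As2O5 + 4 HI
n(I2) per titration = 0.03120 × 0.2496 = 7.788 × 10^-3 mol
From the 1:2 ratio, n(As2O3) in each aliquot = 1/2 × 7.788 × 10^-3 = 3.894 × 10^-3 mol
n(As2O3) in the whole flask = 3.894 × 10^-3 × 200.0/20.00 = 0.03894 mol
mass of As2O3 = 0.03894 × 197.84 = 7.703 g

7.703 g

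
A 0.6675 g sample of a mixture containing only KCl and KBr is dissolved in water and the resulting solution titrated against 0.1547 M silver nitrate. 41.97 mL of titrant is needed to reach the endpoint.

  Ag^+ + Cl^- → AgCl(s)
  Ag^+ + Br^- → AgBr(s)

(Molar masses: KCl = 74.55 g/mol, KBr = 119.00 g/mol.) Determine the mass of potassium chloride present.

0.1763 g

n(AgNO3) = 0.04197 × 0.1547 = 6.493 × 10^-3 mol
Let x = n(KCl), y = n(KBr).
Titrant: 1x + 1y = 6.493 × 10^-3;  mass: 74.55x + 119.00y = 0.6675
Solving, x = 2.365 × 10^-3 mol, y = 4.127 × 10^-3 mol
mass of KCl = 2.365 × 10^-3 × 74.55 = 0.1763 g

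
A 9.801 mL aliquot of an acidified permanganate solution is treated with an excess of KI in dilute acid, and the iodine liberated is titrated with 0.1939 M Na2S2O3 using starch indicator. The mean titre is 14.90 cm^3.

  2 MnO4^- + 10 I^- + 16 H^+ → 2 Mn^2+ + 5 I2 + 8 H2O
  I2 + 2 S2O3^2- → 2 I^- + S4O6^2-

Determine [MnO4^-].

0.05896 M

n(S2O3^2-) = 0.01490 × 0.1939 = 2.889 × 10^-3 mol
n(I2) = n(S2O3^2-)/2 = 1.445 × 10^-3 mol
From the 2:5 ratio, n(MnO4^-) in the aliquot = 2/5 × 1.445 × 10^-3 = 5.778 × 10^-4 mol
[MnO4^-] = 5.778 × 10^-4 / 0.009801 = 0.05896 mol/L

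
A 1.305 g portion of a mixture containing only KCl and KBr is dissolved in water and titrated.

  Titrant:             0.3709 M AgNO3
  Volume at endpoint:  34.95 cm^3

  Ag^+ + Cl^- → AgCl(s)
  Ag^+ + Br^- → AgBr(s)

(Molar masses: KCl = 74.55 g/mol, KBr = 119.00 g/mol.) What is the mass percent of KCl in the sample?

n(AgNO3) = 0.03495 × 0.3709 = 0.01296 mol
Let x = n(KCl), y = n(KBr).
Titrant: 1x + 1y = 0.01296;  mass: 74.55x + 119.00y = 1.305
Solving, x = 5.345 × 10^-3 mol, y = 7.618 × 10^-3 mol
mass of KCl = 5.345 × 10^-3 × 74.55 = 0.3985 g
% KCl = 0.3985 / 1.305 × 100 = 30.53 %

30.53 %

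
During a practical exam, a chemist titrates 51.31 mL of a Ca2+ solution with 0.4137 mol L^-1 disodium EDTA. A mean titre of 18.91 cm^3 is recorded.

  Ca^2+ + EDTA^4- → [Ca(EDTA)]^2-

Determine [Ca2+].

n(EDTA) = 0.01891 L × 0.4137 mol/L = 7.823 × 10^-3 mol
n(Ca2+) = 7.823 × 10^-3 mol (1:1 mole ratio)
[Ca2+] = 7.823 × 10^-3 mol / 0.05131 L = 0.1525 mol/L

0.1525 mol/L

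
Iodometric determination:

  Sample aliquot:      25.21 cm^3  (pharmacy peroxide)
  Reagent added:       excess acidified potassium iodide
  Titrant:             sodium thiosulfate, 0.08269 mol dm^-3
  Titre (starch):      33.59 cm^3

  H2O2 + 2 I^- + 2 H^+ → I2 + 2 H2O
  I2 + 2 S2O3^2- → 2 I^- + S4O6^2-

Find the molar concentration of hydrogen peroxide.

n(S2O3^2-) = 0.03359 × 0.08269 = 2.778 × 10^-3 mol
n(I2) = n(S2O3^2-)/2 = 1.389 × 10^-3 mol
n(H2O2) in the aliquot = 1.389 × 10^-3 mol (1:1 ratio)
[H2O2] = 1.389 × 10^-3 / 0.02521 = 0.05509 mol/L

0.05509 mol/L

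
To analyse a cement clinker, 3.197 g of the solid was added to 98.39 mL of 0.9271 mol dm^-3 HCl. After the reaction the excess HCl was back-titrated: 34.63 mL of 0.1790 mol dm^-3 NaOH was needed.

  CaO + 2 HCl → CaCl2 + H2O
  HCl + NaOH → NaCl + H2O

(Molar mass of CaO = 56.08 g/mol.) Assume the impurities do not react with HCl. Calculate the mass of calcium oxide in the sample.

n(HCl) added = 0.09839 × 0.9271 = 0.09122 mol
n(NaOH) used in back-titration = 0.03463 × 0.1790 = 6.199 × 10^-3 mol
n(HCl) left over = 6.199 × 10^-3 mol (1:1 ratio)
n(HCl) consumed by analyte = 0.09122 − 6.199 × 10^-3 = 0.08502 mol
From the 1:2 ratio, n(CaO) = 1/2 × 0.08502 = 0.04251 mol
mass of CaO = 0.04251 × 56.08 = 2.384 g

2.384 g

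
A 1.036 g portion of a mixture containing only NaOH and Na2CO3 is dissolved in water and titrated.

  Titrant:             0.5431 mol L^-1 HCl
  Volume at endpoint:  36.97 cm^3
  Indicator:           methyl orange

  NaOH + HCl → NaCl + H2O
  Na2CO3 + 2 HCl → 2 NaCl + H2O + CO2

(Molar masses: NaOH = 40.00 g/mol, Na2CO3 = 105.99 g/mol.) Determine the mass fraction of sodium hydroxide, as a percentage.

8.336 %

n(HCl) = 0.03697 × 0.5431 = 0.02008 mol
Let x = n(NaOH), y = n(Na2CO3).
Titrant: 1x + 2y = 0.02008;  mass: 40.00x + 105.99y = 1.036
Solving, x = 2.159 × 10^-3 mol, y = 8.960 × 10^-3 mol
mass of NaOH = 2.159 × 10^-3 × 40.00 = 0.08636 g
% NaOH = 0.08636 / 1.036 × 100 = 8.336 %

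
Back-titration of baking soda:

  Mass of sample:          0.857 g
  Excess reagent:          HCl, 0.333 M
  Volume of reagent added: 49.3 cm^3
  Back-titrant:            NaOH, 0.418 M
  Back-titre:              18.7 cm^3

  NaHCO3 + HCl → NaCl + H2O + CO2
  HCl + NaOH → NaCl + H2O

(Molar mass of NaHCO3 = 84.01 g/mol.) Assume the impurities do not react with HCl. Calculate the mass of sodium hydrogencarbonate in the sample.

0.723 g

n(HCl) added = 0.0493 × 0.333 = 0.0164 mol
n(NaOH) used in back-titration = 0.0187 × 0.418 = 7.82 × 10^-3 mol
n(HCl) left over = 7.82 × 10^-3 mol (1:1 ratio)
n(HCl) consumed by analyte = 0.0164 − 7.82 × 10^-3 = 8.60 × 10^-3 mol
n(NaHCO3) = 8.60 × 10^-3 mol (1:1 ratio)
mass of NaHCO3 = 8.60 × 10^-3 × 84.01 = 0.723 g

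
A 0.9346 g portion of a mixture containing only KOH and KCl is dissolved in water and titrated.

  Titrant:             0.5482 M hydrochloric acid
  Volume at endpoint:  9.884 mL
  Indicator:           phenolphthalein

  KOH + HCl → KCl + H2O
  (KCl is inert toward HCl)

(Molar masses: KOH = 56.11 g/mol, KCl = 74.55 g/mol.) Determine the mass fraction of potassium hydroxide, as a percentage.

32.53 %

n(HCl) = 0.009884 × 0.5482 = 5.418 × 10^-3 mol
Let x = n(KOH), y = n(KCl).
Titrant: 1x = 5.418 × 10^-3;  mass: 56.11x + 74.55y = 0.9346
Solving, x = 5.418 × 10^-3 mol, y = 8.458 × 10^-3 mol
mass of KOH = 5.418 × 10^-3 × 56.11 = 0.3040 g
% KOH = 0.3040 / 0.9346 × 100 = 32.53 %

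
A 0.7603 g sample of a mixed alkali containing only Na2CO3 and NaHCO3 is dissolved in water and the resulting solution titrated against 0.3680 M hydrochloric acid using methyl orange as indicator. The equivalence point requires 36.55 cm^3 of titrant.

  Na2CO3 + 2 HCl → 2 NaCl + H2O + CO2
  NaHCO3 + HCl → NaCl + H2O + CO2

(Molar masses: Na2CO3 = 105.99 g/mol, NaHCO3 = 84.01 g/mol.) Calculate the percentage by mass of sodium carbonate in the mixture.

83.08 %

n(HCl) = 0.03655 × 0.3680 = 0.01345 mol
Let x = n(Na2CO3), y = n(NaHCO3).
Titrant: 2x + 1y = 0.01345;  mass: 105.99x + 84.01y = 0.7603
Solving, x = 5.960 × 10^-3 mol, y = 1.531 × 10^-3 mol
mass of Na2CO3 = 5.960 × 10^-3 × 105.99 = 0.6316 g
% Na2CO3 = 0.6316 / 0.7603 × 100 = 83.08 %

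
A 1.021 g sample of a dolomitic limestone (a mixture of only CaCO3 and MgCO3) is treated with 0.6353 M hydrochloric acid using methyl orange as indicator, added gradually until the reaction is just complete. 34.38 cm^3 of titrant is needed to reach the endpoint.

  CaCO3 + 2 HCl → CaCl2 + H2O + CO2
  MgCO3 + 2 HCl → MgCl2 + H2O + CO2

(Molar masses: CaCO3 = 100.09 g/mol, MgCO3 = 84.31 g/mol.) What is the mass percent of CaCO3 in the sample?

n(HCl) = 0.03438 × 0.6353 = 0.02184 mol
Let x = n(CaCO3), y = n(MgCO3).
Titrant: 2x + 2y = 0.02184;  mass: 100.09x + 84.31y = 1.021
Solving, x = 6.354 × 10^-3 mol, y = 4.567 × 10^-3 mol
mass of CaCO3 = 6.354 × 10^-3 × 100.09 = 0.6360 g
% CaCO3 = 0.6360 / 1.021 × 100 = 62.29 %

62.29 %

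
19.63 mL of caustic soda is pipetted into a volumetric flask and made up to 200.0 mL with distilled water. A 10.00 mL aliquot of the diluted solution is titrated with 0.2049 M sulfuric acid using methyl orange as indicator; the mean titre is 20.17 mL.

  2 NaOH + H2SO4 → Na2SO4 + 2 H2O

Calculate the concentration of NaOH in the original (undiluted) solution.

8.421 M

n(H2SO4) = 0.02017 × 0.2049 = 4.133 × 10^-3 mol
From the 2:1 ratio, n(NaOH) in the aliquot = 2/1 × 4.133 × 10^-3 = 8.266 × 10^-3 mol
[NaOH]_dilute = 8.266 × 10^-3 / 0.01000 = 0.8266 mol/L
Dilution factor = 200.0 / 19.63 = 10.19
[NaOH]_stock = 0.8266 × 10.19 = 8.421 mol/L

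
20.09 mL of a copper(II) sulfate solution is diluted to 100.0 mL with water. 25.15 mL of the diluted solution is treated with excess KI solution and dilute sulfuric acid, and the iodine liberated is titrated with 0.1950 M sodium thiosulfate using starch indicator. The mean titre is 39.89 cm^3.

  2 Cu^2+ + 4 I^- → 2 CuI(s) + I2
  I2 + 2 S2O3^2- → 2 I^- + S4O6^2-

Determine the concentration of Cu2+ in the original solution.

n(S2O3^2-) = 0.03989 × 0.1950 = 7.779 × 10^-3 mol
n(I2) = n(S2O3^2-)/2 = 3.889 × 10^-3 mol
From the 2:1 ratio, n(Cu2+) in the aliquot = 2/1 × 3.889 × 10^-3 = 7.779 × 10^-3 mol
[Cu2+]_dilute = 7.779 × 10^-3 / 0.02515 = 0.3093 mol/L
[Cu2+]_original = 0.3093 × 100.0/20.09 = 1.540 mol/L

1.540 M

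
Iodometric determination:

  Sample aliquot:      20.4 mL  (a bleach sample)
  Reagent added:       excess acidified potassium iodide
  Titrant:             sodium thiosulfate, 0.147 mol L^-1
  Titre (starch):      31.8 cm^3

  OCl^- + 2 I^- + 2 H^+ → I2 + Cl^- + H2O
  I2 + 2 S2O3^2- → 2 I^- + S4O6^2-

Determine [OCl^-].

n(S2O3^2-) = 0.0318 × 0.147 = 4.67 × 10^-3 mol
n(I2) = n(S2O3^2-)/2 = 2.34 × 10^-3 mol
n(OCl^-) in the aliquot = 2.34 × 10^-3 mol (1:1 ratio)
[OCl^-] = 2.34 × 10^-3 / 0.0204 = 0.115 mol/L

0.115 mol/L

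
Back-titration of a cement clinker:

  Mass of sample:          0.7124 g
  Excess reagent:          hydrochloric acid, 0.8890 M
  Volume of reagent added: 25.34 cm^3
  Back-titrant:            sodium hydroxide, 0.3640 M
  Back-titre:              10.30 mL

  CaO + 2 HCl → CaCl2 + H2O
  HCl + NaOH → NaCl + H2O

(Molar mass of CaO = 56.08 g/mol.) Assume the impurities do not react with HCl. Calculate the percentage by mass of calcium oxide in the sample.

73.91 %

n(HCl) added = 0.02534 × 0.8890 = 0.02253 mol
n(NaOH) used in back-titration = 0.01030 × 0.3640 = 3.749 × 10^-3 mol
n(HCl) left over = 3.749 × 10^-3 mol (1:1 ratio)
n(HCl) consumed by analyte = 0.02253 − 3.749 × 10^-3 = 0.01878 mol
From the 1:2 ratio, n(CaO) = 1/2 × 0.01878 = 9.389 × 10^-3 mol
mass of CaO = 9.389 × 10^-3 × 56.08 = 0.5265 g
% CaO = 0.5265 / 0.7124 × 100 = 73.91 %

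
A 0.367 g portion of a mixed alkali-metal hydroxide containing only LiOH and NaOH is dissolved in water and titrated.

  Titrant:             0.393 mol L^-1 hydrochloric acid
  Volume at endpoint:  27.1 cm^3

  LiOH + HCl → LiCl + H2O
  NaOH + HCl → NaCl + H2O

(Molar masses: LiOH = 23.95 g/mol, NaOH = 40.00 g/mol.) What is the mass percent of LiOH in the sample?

24.0 %

n(HCl) = 0.0271 × 0.393 = 0.0107 mol
Let x = n(LiOH), y = n(NaOH).
Titrant: 1x + 1y = 0.0107;  mass: 23.95x + 40.00y = 0.367
Solving, x = 3.68 × 10^-3 mol, y = 6.97 × 10^-3 mol
mass of LiOH = 3.68 × 10^-3 × 23.95 = 0.0881 g
% LiOH = 0.0881 / 0.367 × 100 = 24.0 %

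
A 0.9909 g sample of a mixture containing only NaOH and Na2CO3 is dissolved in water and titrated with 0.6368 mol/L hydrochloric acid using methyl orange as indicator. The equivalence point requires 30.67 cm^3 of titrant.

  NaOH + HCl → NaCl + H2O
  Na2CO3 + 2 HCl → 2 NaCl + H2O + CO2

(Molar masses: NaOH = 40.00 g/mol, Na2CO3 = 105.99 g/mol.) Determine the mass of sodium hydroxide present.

n(HCl) = 0.03067 × 0.6368 = 0.01953 mol
Let x = n(NaOH), y = n(Na2CO3).
Titrant: 1x + 2y = 0.01953;  mass: 40.00x + 105.99y = 0.9909
Solving, x = 3.396 × 10^-3 mol, y = 8.067 × 10^-3 mol
mass of NaOH = 3.396 × 10^-3 × 40.00 = 0.1358 g

0.1358 g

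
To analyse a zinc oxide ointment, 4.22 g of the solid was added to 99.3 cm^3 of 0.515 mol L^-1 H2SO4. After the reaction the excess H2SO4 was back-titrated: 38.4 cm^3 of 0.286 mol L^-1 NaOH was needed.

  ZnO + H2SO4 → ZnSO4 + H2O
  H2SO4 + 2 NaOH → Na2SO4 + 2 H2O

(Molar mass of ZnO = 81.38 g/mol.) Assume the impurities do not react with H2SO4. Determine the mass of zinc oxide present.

n(H2SO4) added = 0.0993 × 0.515 = 0.0511 mol
n(NaOH) used in back-titration = 0.0384 × 0.286 = 0.0110 mol
From the 1:2 ratio, n(H2SO4) left over = 1/2 × 0.0110 = 5.49 × 10^-3 mol
n(H2SO4) consumed by analyte = 0.0511 − 5.49 × 10^-3 = 0.0456 mol
n(ZnO) = 0.0456 mol (1:1 ratio)
mass of ZnO = 0.0456 × 81.38 = 3.71 g

3.71 g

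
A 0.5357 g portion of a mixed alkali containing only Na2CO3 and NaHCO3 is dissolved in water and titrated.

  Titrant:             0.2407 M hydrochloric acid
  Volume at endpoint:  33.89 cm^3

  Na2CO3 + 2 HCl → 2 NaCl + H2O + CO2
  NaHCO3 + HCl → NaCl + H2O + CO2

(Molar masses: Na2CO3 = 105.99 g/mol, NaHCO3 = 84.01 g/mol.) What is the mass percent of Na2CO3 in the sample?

47.72 %

n(HCl) = 0.03389 × 0.2407 = 8.157 × 10^-3 mol
Let x = n(Na2CO3), y = n(NaHCO3).
Titrant: 2x + 1y = 8.157 × 10^-3;  mass: 105.99x + 84.01y = 0.5357
Solving, x = 2.412 × 10^-3 mol, y = 3.334 × 10^-3 mol
mass of Na2CO3 = 2.412 × 10^-3 × 105.99 = 0.2556 g
% Na2CO3 = 0.2556 / 0.5357 × 100 = 47.72 %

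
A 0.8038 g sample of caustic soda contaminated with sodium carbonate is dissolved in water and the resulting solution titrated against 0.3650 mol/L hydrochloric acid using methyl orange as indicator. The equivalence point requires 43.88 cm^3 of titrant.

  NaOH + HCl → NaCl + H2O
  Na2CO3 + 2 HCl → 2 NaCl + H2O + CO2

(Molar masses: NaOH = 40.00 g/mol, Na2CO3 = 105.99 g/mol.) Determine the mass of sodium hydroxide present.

n(HCl) = 0.04388 × 0.3650 = 0.01602 mol
Let x = n(NaOH), y = n(Na2CO3).
Titrant: 1x + 2y = 0.01602;  mass: 40.00x + 105.99y = 0.8038
Solving, x = 3.461 × 10^-3 mol, y = 6.277 × 10^-3 mol
mass of NaOH = 3.461 × 10^-3 × 40.00 = 0.1384 g

0.1384 g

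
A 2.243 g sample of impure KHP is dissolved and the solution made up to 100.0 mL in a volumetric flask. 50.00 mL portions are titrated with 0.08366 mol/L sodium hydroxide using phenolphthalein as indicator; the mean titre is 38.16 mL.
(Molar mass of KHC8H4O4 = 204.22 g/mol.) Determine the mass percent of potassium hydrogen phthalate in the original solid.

KHC8H4O4 + NaOH → KNaC8H4O4 + H2O
n(NaOH) per titration = 0.03816 × 0.08366 = 3.192 × 10^-3 mol
n(KHC8H4O4) in each aliquot = 3.192 × 10^-3 mol (1:1 ratio)
n(KHC8H4O4) in the whole flask = 3.192 × 10^-3 × 100.0/50.00 = 6.385 × 10^-3 mol
mass of KHC8H4O4 = 6.385 × 10^-3 × 204.22 = 1.304 g
% KHC8H4O4 = 1.304 / 2.243 × 100 = 58.13 %

58.13 %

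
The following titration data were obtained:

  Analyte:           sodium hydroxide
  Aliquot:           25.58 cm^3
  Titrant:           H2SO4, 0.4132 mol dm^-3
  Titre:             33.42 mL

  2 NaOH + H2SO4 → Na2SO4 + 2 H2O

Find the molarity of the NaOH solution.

1.080 mol/L

n(H2SO4) = 0.03342 L × 0.4132 mol/L = 0.01381 mol
From the 2:1 mole ratio, n(NaOH) = 2/1 × 0.01381 = 0.02762 mol
[NaOH] = 0.02762 mol / 0.02558 L = 1.080 mol/L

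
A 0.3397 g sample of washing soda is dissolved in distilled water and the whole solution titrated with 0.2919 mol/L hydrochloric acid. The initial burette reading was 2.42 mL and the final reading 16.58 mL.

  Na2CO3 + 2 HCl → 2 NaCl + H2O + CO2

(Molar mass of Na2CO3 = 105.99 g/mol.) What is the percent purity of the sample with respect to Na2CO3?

64.48 %

n(HCl) = 0.01416 L × 0.2919 mol/L = 4.133 × 10^-3 mol
From the 1:2 ratio, n(Na2CO3) = 1/2 × 4.133 × 10^-3 = 2.067 × 10^-3 mol
mass of Na2CO3 = 2.067 × 10^-3 × 105.99 g/mol = 0.2190 g
% Na2CO3 = 0.2190 / 0.3397 × 100 = 64.48 %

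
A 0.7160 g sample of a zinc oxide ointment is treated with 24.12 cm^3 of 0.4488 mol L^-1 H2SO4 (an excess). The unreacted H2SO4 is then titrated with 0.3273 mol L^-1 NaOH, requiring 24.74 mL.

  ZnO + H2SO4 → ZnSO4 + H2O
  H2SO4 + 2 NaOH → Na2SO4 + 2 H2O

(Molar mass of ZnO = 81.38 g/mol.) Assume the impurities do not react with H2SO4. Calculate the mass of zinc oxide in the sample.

0.5515 g

n(H2SO4) added = 0.02412 × 0.4488 = 0.01083 mol
n(NaOH) used in back-titration = 0.02474 × 0.3273 = 8.097 × 10^-3 mol
From the 1:2 ratio, n(H2SO4) left over = 1/2 × 8.097 × 10^-3 = 4.049 × 10^-3 mol
n(H2SO4) consumed by analyte = 0.01083 − 4.049 × 10^-3 = 6.776 × 10^-3 mol
n(ZnO) = 6.776 × 10^-3 mol (1:1 ratio)
mass of ZnO = 6.776 × 10^-3 × 81.38 = 0.5515 g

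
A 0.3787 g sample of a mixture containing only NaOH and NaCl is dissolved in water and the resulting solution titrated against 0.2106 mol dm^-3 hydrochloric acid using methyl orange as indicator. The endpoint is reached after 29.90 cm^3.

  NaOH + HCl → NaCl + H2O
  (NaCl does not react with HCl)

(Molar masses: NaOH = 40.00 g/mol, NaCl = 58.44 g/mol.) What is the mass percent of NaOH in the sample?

n(HCl) = 0.02990 × 0.2106 = 6.297 × 10^-3 mol
Let x = n(NaOH), y = n(NaCl).
Titrant: 1x = 6.297 × 10^-3;  mass: 40.00x + 58.44y = 0.3787
Solving, x = 6.297 × 10^-3 mol, y = 2.170 × 10^-3 mol
mass of NaOH = 6.297 × 10^-3 × 40.00 = 0.2519 g
% NaOH = 0.2519 / 0.3787 × 100 = 66.51 %

66.51 %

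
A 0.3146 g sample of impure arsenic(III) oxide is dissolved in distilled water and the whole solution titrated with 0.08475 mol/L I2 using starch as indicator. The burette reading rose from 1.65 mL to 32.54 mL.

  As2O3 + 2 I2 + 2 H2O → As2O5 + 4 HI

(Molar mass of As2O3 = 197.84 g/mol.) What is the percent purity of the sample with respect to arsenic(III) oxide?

n(I2) = 0.03089 L × 0.08475 mol/L = 2.618 × 10^-3 mol
From the 1:2 ratio, n(As2O3) = 1/2 × 2.618 × 10^-3 = 1.309 × 10^-3 mol
mass of As2O3 = 1.309 × 10^-3 × 197.84 g/mol = 0.2590 g
% As2O3 = 0.2590 / 0.3146 × 100 = 82.32 %

82.32 %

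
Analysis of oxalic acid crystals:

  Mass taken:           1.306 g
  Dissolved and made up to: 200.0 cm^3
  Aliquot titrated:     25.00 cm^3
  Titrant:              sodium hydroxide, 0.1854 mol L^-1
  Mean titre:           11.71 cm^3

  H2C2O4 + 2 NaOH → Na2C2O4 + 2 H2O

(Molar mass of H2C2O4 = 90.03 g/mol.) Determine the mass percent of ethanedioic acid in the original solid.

59.86 %

n(NaOH) per titration = 0.01171 × 0.1854 = 2.171 × 10^-3 mol
From the 1:2 ratio, n(H2C2O4) in each aliquot = 1/2 × 2.171 × 10^-3 = 1.086 × 10^-3 mol
n(H2C2O4) in the whole flask = 1.086 × 10^-3 × 200.0/25.00 = 8.684 × 10^-3 mol
mass of H2C2O4 = 8.684 × 10^-3 × 90.03 = 0.7818 g
% H2C2O4 = 0.7818 / 1.306 × 100 = 59.86 %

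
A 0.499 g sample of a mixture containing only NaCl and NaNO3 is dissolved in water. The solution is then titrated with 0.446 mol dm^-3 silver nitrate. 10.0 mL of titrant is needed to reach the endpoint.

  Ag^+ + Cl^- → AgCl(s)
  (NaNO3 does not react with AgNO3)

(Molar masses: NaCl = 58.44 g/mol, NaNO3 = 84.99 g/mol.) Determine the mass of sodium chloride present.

0.261 g

n(AgNO3) = 0.0100 × 0.446 = 4.46 × 10^-3 mol
Let x = n(NaCl), y = n(NaNO3).
Titrant: 1x = 4.46 × 10^-3;  mass: 58.44x + 84.99y = 0.499
Solving, x = 4.46 × 10^-3 mol, y = 2.80 × 10^-3 mol
mass of NaCl = 4.46 × 10^-3 × 58.44 = 0.261 g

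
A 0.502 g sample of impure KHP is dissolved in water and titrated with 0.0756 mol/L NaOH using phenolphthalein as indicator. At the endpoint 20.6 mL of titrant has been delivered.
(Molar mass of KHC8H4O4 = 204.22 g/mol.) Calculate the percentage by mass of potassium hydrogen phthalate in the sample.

KHC8H4O4 + NaOH → KNaC8H4O4 + H2O
n(NaOH) = 0.0206 L × 0.0756 mol/L = 1.56 × 10^-3 mol
n(KHC8H4O4) = 1.56 × 10^-3 mol (1:1 ratio)
mass of KHC8H4O4 = 1.56 × 10^-3 × 204.22 g/mol = 0.318 g
% KHC8H4O4 = 0.318 / 0.502 × 100 = 63.4 %

63.4 %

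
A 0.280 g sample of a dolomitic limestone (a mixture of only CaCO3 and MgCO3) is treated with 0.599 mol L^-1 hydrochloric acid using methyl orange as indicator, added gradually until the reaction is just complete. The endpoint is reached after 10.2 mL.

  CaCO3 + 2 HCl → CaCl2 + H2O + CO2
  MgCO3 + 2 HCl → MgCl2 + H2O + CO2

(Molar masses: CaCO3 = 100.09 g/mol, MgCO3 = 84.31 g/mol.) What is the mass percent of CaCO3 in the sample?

50.8 %

n(HCl) = 0.0102 × 0.599 = 6.11 × 10^-3 mol
Let x = n(CaCO3), y = n(MgCO3).
Titrant: 2x + 2y = 6.11 × 10^-3;  mass: 100.09x + 84.31y = 0.280
Solving, x = 1.42 × 10^-3 mol, y = 1.63 × 10^-3 mol
mass of CaCO3 = 1.42 × 10^-3 × 100.09 = 0.142 g
% CaCO3 = 0.142 / 0.280 × 100 = 50.8 %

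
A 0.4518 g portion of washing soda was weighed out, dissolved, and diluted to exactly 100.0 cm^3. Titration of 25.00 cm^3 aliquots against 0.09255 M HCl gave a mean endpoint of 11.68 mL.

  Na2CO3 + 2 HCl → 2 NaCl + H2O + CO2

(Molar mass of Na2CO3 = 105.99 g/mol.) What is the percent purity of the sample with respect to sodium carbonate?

n(HCl) per titration = 0.01168 × 0.09255 = 1.081 × 10^-3 mol
From the 1:2 ratio, n(Na2CO3) in each aliquot = 1/2 × 1.081 × 10^-3 = 5.405 × 10^-4 mol
n(Na2CO3) in the whole flask = 5.405 × 10^-4 × 100.0/25.00 = 2.162 × 10^-3 mol
mass of Na2CO3 = 2.162 × 10^-3 × 105.99 = 0.2291 g
% Na2CO3 = 0.2291 / 0.4518 × 100 = 50.72 %

50.72 %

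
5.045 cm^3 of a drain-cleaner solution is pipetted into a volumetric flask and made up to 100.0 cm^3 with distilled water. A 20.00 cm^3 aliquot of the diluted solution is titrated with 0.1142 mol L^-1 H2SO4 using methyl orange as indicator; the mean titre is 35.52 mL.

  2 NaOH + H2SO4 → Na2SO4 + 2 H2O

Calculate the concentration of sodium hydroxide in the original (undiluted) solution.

n(H2SO4) = 0.03552 × 0.1142 = 4.056 × 10^-3 mol
From the 2:1 ratio, n(NaOH) in the aliquot = 2/1 × 4.056 × 10^-3 = 8.113 × 10^-3 mol
[NaOH]_dilute = 8.113 × 10^-3 / 0.02000 = 0.4056 mol/L
Dilution factor = 100.0 / 5.045 = 19.82
[NaOH]_stock = 0.4056 × 19.82 = 8.040 mol/L

8.040 mol/L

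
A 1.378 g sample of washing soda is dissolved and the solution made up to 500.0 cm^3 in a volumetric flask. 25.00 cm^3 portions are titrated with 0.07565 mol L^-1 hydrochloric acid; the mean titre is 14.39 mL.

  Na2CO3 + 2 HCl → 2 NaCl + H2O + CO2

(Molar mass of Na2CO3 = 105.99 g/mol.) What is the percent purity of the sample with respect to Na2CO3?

83.73 %

n(HCl) per titration = 0.01439 × 0.07565 = 1.089 × 10^-3 mol
From the 1:2 ratio, n(Na2CO3) in each aliquot = 1/2 × 1.089 × 10^-3 = 5.443 × 10^-4 mol
n(Na2CO3) in the whole flask = 5.443 × 10^-4 × 500.0/25.00 = 0.01089 mol
mass of Na2CO3 = 0.01089 × 105.99 = 1.154 g
% Na2CO3 = 1.154 / 1.378 × 100 = 83.73 %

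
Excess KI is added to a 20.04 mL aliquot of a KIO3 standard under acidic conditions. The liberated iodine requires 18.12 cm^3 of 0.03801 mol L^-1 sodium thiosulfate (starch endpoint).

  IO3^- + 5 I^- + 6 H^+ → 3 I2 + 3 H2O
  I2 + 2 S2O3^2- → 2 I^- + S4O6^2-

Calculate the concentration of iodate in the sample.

n(S2O3^2-) = 0.01812 × 0.03801 = 6.887 × 10^-4 mol
n(I2) = n(S2O3^2-)/2 = 3.444 × 10^-4 mol
From the 1:3 ratio, n(IO3^-) in the aliquot = 1/3 × 3.444 × 10^-4 = 1.148 × 10^-4 mol
[IO3^-] = 1.148 × 10^-4 / 0.02004 = 0.005728 mol/L

0.005728 mol/L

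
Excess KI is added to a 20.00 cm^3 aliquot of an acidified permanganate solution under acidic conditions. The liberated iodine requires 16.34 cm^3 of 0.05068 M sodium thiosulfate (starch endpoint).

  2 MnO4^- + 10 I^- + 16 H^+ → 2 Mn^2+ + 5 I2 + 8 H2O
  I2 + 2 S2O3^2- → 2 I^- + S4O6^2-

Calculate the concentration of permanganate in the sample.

0.008281 M

n(S2O3^2-) = 0.01634 × 0.05068 = 8.281 × 10^-4 mol
n(I2) = n(S2O3^2-)/2 = 4.141 × 10^-4 mol
From the 2:5 ratio, n(MnO4^-) in the aliquot = 2/5 × 4.141 × 10^-4 = 1.656 × 10^-4 mol
[MnO4^-] = 1.656 × 10^-4 / 0.02000 = 0.008281 mol/L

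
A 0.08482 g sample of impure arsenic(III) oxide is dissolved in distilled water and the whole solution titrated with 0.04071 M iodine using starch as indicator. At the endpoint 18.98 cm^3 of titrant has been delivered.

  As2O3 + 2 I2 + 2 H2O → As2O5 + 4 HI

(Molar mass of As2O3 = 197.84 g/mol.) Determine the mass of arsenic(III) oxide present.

n(I2) = 0.01898 L × 0.04071 mol/L = 7.727 × 10^-4 mol
From the 1:2 ratio, n(As2O3) = 1/2 × 7.727 × 10^-4 = 3.863 × 10^-4 mol
mass of As2O3 = 3.863 × 10^-4 × 197.84 g/mol = 0.07643 g

0.07643 g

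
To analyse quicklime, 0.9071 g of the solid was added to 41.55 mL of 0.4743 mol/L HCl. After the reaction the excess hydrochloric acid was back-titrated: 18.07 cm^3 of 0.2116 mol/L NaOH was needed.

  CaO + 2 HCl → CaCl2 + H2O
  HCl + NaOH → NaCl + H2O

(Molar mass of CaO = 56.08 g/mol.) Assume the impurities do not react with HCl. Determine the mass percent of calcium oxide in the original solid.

n(HCl) added = 0.04155 × 0.4743 = 0.01971 mol
n(NaOH) used in back-titration = 0.01807 × 0.2116 = 3.824 × 10^-3 mol
n(HCl) left over = 3.824 × 10^-3 mol (1:1 ratio)
n(HCl) consumed by analyte = 0.01971 − 3.824 × 10^-3 = 0.01588 mol
From the 1:2 ratio, n(CaO) = 1/2 × 0.01588 = 7.942 × 10^-3 mol
mass of CaO = 7.942 × 10^-3 × 56.08 = 0.4454 g
% CaO = 0.4454 / 0.9071 × 100 = 49.10 %

49.10 %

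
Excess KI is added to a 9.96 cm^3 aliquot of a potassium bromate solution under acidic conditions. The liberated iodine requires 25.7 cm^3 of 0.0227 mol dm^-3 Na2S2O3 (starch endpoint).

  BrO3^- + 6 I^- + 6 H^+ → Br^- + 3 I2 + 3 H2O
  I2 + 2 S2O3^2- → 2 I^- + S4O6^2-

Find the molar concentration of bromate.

0.00976 mol/L

n(S2O3^2-) = 0.0257 × 0.0227 = 5.83 × 10^-4 mol
n(I2) = n(S2O3^2-)/2 = 2.92 × 10^-4 mol
From the 1:3 ratio, n(BrO3^-) in the aliquot = 1/3 × 2.92 × 10^-4 = 9.72 × 10^-5 mol
[BrO3^-] = 9.72 × 10^-5 / 0.00996 = 0.00976 mol/L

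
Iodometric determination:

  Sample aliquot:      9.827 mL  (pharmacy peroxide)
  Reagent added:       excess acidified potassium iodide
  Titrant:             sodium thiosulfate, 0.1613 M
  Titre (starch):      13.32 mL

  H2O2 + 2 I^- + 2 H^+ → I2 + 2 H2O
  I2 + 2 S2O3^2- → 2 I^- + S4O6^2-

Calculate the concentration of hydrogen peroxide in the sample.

n(S2O3^2-) = 0.01332 × 0.1613 = 2.149 × 10^-3 mol
n(I2) = n(S2O3^2-)/2 = 1.074 × 10^-3 mol
n(H2O2) in the aliquot = 1.074 × 10^-3 mol (1:1 ratio)
[H2O2] = 1.074 × 10^-3 / 0.009827 = 0.1093 mol/L

0.1093 M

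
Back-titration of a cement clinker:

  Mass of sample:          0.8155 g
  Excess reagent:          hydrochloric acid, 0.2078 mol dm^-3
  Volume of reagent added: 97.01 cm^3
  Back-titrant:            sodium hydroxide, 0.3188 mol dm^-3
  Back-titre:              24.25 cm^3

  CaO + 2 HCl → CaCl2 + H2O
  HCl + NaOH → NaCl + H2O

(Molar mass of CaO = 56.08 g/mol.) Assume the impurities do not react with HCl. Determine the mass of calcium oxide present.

n(HCl) added = 0.09701 × 0.2078 = 0.02016 mol
n(NaOH) used in back-titration = 0.02425 × 0.3188 = 7.731 × 10^-3 mol
n(HCl) left over = 7.731 × 10^-3 mol (1:1 ratio)
n(HCl) consumed by analyte = 0.02016 − 7.731 × 10^-3 = 0.01243 mol
From the 1:2 ratio, n(CaO) = 1/2 × 0.01243 = 6.214 × 10^-3 mol
mass of CaO = 6.214 × 10^-3 × 56.08 = 0.3485 g

0.3485 g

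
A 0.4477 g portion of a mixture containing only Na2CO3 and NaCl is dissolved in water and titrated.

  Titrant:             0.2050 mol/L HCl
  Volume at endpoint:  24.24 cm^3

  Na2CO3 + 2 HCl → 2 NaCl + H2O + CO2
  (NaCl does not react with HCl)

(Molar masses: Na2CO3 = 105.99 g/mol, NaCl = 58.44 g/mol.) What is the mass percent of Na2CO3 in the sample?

58.82 %

n(HCl) = 0.02424 × 0.2050 = 4.969 × 10^-3 mol
Let x = n(Na2CO3), y = n(NaCl).
Titrant: 2x = 4.969 × 10^-3;  mass: 105.99x + 58.44y = 0.4477
Solving, x = 2.485 × 10^-3 mol, y = 3.155 × 10^-3 mol
mass of Na2CO3 = 2.485 × 10^-3 × 105.99 = 0.2633 g
% Na2CO3 = 0.2633 / 0.4477 × 100 = 58.82 %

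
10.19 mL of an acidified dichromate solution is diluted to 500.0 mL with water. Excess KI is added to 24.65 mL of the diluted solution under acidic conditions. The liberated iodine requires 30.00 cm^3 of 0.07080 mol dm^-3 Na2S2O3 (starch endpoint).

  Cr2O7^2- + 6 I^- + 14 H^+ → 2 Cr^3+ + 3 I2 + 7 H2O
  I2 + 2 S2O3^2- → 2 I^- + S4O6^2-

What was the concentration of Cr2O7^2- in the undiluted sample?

n(S2O3^2-) = 0.03000 × 0.07080 = 2.124 × 10^-3 mol
n(I2) = n(S2O3^2-)/2 = 1.062 × 10^-3 mol
From the 1:3 ratio, n(Cr2O7^2-) in the aliquot = 1/3 × 1.062 × 10^-3 = 3.540 × 10^-4 mol
[Cr2O7^2-]_dilute = 3.540 × 10^-4 / 0.02465 = 0.01436 mol/L
[Cr2O7^2-]_original = 0.01436 × 500.0/10.19 = 0.7047 mol/L

0.7047 mol/L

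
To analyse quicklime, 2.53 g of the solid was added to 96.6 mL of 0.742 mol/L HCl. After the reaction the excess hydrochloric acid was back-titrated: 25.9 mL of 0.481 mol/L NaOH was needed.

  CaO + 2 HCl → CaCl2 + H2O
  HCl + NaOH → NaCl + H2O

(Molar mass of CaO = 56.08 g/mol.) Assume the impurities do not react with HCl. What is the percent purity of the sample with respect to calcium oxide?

n(HCl) added = 0.0966 × 0.742 = 0.0717 mol
n(NaOH) used in back-titration = 0.0259 × 0.481 = 0.0125 mol
n(HCl) left over = 0.0125 mol (1:1 ratio)
n(HCl) consumed by analyte = 0.0717 − 0.0125 = 0.0592 mol
From the 1:2 ratio, n(CaO) = 1/2 × 0.0592 = 0.0296 mol
mass of CaO = 0.0296 × 56.08 = 1.66 g
% CaO = 1.66 / 2.53 × 100 = 65.6 %

65.6 %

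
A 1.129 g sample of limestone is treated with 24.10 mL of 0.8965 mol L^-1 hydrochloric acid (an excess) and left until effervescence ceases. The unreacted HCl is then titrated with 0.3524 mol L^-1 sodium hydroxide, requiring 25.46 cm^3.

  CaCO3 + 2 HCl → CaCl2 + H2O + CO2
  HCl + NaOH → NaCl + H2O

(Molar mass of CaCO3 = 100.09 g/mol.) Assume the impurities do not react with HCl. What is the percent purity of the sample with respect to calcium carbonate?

56.00 %

n(HCl) added = 0.02410 × 0.8965 = 0.02161 mol
n(NaOH) used in back-titration = 0.02546 × 0.3524 = 8.972 × 10^-3 mol
n(HCl) left over = 8.972 × 10^-3 mol (1:1 ratio)
n(HCl) consumed by analyte = 0.02161 − 8.972 × 10^-3 = 0.01263 mol
From the 1:2 ratio, n(CaCO3) = 1/2 × 0.01263 = 6.317 × 10^-3 mol
mass of CaCO3 = 6.317 × 10^-3 × 100.09 = 0.6322 g
% CaCO3 = 0.6322 / 1.129 × 100 = 56.00 %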